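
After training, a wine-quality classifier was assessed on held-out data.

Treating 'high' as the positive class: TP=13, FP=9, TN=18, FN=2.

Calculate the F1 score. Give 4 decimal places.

Precision = TP/(TP+FP) = 13/22 = 0.5909
Recall = TP/(TP+FN) = 13/15 = 0.8667
F1 = 2·TP/(2·TP+FP+FN) = 26/37 = 0.7027

0.7027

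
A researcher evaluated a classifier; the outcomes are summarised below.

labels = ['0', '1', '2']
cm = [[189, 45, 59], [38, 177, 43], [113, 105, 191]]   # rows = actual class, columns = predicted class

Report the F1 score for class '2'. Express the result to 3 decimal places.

0.544

Treat '2' as positive and all other classes as negative.
F1 score = 2·TP/(2·TP+FP+FN).
2: TP=191, FP=59+43=102, FN=113+105=218 → 382/702 = 0.5442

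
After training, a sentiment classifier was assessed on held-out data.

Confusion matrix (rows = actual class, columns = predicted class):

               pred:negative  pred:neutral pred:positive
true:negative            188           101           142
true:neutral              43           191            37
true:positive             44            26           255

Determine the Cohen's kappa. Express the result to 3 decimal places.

0.431

Observed agreement pₒ = trace/N = 634/1027 = 0.6173
Expected agreement pₑ = Σ (rowᵢ·colᵢ)/N² = (431·275 + 271·318 + 325·434)/1027² = 0.3278
κ = (pₒ − pₑ)/(1 − pₑ) = (0.6173 − 0.3278)/(1 − 0.3278) = 0.431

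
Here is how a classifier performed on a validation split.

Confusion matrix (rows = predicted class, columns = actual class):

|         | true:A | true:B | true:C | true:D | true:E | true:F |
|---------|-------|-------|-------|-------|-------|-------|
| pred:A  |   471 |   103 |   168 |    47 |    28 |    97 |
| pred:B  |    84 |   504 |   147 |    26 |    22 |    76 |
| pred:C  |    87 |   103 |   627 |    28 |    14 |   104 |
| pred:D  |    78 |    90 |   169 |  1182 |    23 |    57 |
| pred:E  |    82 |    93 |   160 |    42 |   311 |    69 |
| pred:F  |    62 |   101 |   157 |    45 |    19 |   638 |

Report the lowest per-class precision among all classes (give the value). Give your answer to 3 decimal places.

Per-class precision (TP/(TP+FP)):
  A: TP=471, FP=103+168+47+28+97=443 → 471/914 = 0.5153
  B: TP=504, FP=84+147+26+22+76=355 → 504/859 = 0.5867
  C: TP=627, FP=87+103+28+14+104=336 → 627/963 = 0.6511
  D: TP=1182, FP=78+90+169+23+57=417 → 1182/1599 = 0.7392
  E: TP=311, FP=82+93+160+42+69=446 → 311/757 = 0.4108
  F: TP=638, FP=62+101+157+45+19=384 → 638/1022 = 0.6243
Lowest is class 'E' with precision = 0.411.

0.411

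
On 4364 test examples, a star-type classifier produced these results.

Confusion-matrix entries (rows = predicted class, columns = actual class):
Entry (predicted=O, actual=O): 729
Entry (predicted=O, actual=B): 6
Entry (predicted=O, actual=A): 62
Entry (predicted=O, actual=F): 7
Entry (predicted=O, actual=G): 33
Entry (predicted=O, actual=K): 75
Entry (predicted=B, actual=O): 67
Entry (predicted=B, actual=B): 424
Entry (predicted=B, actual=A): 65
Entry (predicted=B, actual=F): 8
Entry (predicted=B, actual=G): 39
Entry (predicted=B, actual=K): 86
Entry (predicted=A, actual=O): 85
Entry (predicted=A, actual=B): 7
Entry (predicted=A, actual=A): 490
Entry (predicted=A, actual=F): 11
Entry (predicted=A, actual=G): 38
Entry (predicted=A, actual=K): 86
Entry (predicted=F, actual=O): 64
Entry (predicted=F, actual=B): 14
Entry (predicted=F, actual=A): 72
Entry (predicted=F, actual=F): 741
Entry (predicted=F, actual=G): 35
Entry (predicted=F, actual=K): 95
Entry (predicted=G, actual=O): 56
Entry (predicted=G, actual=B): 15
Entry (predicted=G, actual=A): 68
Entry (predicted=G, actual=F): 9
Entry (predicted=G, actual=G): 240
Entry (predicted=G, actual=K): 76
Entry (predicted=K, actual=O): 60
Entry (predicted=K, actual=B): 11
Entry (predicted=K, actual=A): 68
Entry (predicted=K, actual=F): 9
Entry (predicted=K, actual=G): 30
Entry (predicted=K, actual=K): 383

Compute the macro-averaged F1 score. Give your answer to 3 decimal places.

0.672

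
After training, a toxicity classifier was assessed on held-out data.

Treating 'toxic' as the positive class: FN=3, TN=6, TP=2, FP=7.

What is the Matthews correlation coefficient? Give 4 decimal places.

-0.1240

MCC = (TP·TN − FP·FN) / √((TP+FP)(TP+FN)(TN+FP)(TN+FN))
Numerator = 2·6 − 7·3 = -9
Denominator = √(9·5·13·9) = √5265 = 72.5603
MCC = -9 / 72.5603 = -0.1240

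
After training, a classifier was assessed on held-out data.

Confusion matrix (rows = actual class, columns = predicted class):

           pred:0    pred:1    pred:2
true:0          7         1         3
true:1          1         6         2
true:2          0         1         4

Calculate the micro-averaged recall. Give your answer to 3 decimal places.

0.680

Micro-averaging pools counts across classes: ΣTP=17, ΣFP=8, ΣFN=8.
Micro-recall = TP/(TP+FN) on pooled counts = 0.680 (equals overall accuracy in single-label multiclass).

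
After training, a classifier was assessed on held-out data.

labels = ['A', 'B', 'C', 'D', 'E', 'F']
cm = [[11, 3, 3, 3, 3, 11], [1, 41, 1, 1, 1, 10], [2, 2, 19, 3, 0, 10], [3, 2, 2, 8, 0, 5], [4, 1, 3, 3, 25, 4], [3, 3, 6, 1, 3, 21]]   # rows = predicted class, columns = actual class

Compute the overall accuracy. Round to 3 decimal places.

0.563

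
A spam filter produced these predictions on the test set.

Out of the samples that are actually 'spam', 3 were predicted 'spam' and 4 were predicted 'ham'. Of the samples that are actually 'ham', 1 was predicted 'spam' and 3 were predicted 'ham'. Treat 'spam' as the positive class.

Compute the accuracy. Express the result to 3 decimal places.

0.545

Accuracy = (TP+TN)/N = (3+3)/11 = 0.545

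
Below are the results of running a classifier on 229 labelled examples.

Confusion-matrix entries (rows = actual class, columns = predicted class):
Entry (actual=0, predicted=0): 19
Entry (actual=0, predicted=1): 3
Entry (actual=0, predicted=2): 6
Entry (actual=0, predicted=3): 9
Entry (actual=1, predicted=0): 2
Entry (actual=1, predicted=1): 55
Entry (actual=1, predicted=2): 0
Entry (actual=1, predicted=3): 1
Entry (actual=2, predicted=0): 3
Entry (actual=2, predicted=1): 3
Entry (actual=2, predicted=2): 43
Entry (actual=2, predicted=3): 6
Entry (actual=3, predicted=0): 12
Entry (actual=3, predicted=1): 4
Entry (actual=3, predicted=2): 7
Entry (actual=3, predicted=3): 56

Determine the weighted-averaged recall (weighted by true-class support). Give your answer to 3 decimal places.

Per-class recall (TP/(TP+FN)):
  0: TP=19, FN=3+6+9=18 → 19/37 = 0.5135
  1: TP=55, FN=2+0+1=3 → 55/58 = 0.9483
  2: TP=43, FN=3+3+6=12 → 43/55 = 0.7818
  3: TP=56, FN=12+4+7=23 → 56/79 = 0.7089
Weighted-recall = Σ (supportᵢ/N)·recallᵢ with N=229: (37/229)·0.5135 + (58/229)·0.9483 + (55/229)·0.7818 + (79/229)·0.7089 = 0.755

0.755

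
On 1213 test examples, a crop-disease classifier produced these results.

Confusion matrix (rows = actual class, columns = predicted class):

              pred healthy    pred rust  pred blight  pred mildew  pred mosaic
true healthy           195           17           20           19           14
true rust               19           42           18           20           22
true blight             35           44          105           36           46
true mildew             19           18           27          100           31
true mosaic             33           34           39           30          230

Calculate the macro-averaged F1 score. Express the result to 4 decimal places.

0.5169

Per-class F1 score (2·TP/(2·TP+FP+FN)):
  healthy: TP=195, FP=19+35+19+33=106, FN=17+20+19+14=70 → 390/566 = 0.68905
  rust: TP=42, FP=17+44+18+34=113, FN=19+18+20+22=79 → 84/276 = 0.30435
  blight: TP=105, FP=20+18+27+39=104, FN=35+44+36+46=161 → 210/475 = 0.44211
  mildew: TP=100, FP=19+20+36+30=105, FN=19+18+27+31=95 → 200/400 = 0.50000
  mosaic: TP=230, FP=14+22+46+31=113, FN=33+34+39+30=136 → 460/709 = 0.64880
Macro-F1 score = mean = (0.68905 + 0.30435 + 0.44211 + 0.50000 + 0.64880) / 5 = 0.5169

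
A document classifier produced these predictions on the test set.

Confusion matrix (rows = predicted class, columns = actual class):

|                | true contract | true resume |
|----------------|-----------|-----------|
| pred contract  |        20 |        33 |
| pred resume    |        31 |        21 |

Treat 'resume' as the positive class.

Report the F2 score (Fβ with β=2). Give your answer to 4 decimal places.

Fβ = (1+β²)·TP / ((1+β²)·TP + β²·FN + FP), with β²=4
= 5·21 / (5·21 + 4·33 + 31) = 0.3918

0.3918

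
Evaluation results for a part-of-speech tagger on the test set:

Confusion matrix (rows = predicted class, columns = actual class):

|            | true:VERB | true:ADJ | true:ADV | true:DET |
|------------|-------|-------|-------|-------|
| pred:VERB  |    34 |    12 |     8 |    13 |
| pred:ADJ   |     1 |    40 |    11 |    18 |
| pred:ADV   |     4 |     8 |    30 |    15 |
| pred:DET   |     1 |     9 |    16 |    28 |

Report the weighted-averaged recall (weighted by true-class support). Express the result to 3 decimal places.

Per-class recall (TP/(TP+FN)):
  VERB: TP=34, FN=1+4+1=6 → 34/40 = 0.8500
  ADJ: TP=40, FN=12+8+9=29 → 40/69 = 0.5797
  ADV: TP=30, FN=8+11+16=35 → 30/65 = 0.4615
  DET: TP=28, FN=13+18+15=46 → 28/74 = 0.3784
Weighted-recall = Σ (supportᵢ/N)·recallᵢ with N=248: (40/248)·0.8500 + (69/248)·0.5797 + (65/248)·0.4615 + (74/248)·0.3784 = 0.532

0.532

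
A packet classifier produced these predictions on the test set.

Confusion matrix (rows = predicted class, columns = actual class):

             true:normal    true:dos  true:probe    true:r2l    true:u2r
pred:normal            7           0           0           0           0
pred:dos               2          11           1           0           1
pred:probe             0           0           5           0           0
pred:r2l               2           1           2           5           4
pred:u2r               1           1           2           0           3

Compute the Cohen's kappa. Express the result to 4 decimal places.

0.5587

Observed agreement pₒ = trace/N = 31/48 = 0.64583
Expected agreement pₑ = Σ (rowᵢ·colᵢ)/N² = (12·7 + 13·15 + 10·5 + 5·14 + 8·7)/48² = 0.19748
κ = (pₒ − pₑ)/(1 − pₑ) = (0.64583 − 0.19748)/(1 − 0.19748) = 0.5587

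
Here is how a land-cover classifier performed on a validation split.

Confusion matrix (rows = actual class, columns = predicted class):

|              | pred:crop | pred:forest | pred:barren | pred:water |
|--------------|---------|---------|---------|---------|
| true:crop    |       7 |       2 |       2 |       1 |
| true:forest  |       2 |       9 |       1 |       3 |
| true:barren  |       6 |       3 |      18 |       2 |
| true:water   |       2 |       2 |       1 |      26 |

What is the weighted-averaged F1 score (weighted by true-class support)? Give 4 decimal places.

Per-class F1 score (2·TP/(2·TP+FP+FN)):
  crop: TP=7, FP=2+6+2=10, FN=2+2+1=5 → 14/29 = 0.48276
  forest: TP=9, FP=2+3+2=7, FN=2+1+3=6 → 18/31 = 0.58065
  barren: TP=18, FP=2+1+1=4, FN=6+3+2=11 → 36/51 = 0.70588
  water: TP=26, FP=1+3+2=6, FN=2+2+1=5 → 52/63 = 0.82540
Weighted-F1 score = Σ (supportᵢ/N)·F1 scoreᵢ with N=87: (12/87)·0.48276 + (15/87)·0.58065 + (29/87)·0.70588 + (31/87)·0.82540 = 0.6961

0.6961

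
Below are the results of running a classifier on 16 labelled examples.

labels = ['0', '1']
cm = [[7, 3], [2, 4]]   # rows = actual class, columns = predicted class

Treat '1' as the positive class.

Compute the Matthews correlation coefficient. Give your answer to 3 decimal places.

0.358

MCC = (TP·TN − FP·FN) / √((TP+FP)(TP+FN)(TN+FP)(TN+FN))
Numerator = 4·7 − 3·2 = 22
Denominator = √(7·6·10·9) = √3780 = 61.4817
MCC = 22 / 61.4817 = 0.358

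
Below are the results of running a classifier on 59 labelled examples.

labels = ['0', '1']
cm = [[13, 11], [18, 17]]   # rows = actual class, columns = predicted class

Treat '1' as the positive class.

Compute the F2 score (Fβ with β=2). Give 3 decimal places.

Fβ = (1+β²)·TP / ((1+β²)·TP + β²·FN + FP), with β²=4
= 5·17 / (5·17 + 4·18 + 11) = 0.506

0.506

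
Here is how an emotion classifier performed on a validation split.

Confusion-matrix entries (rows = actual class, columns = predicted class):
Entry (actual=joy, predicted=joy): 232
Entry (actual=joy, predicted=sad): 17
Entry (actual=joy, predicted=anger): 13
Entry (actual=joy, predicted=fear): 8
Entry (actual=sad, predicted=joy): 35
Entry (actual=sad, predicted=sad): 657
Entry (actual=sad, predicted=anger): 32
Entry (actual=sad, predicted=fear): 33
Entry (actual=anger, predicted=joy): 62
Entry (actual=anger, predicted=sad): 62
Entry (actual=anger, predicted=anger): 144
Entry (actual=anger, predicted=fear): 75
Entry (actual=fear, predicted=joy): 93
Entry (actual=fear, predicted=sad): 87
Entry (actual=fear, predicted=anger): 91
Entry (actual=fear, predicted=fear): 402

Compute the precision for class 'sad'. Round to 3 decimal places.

0.798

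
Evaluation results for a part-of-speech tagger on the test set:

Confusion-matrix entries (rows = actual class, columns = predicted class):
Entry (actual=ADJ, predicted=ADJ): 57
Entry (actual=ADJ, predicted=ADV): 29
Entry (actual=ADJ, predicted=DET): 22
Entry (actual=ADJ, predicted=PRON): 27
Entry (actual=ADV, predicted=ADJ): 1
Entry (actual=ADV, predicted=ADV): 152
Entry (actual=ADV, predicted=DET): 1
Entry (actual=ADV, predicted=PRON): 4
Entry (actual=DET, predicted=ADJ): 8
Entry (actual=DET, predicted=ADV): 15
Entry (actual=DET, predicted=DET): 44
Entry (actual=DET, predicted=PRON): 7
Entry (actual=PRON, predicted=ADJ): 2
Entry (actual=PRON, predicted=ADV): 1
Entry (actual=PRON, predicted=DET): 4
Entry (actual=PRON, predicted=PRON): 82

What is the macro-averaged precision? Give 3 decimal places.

0.728

Per-class precision (TP/(TP+FP)):
  ADJ: TP=57, FP=1+8+2=11 → 57/68 = 0.8382
  ADV: TP=152, FP=29+15+1=45 → 152/197 = 0.7716
  DET: TP=44, FP=22+1+4=27 → 44/71 = 0.6197
  PRON: TP=82, FP=27+4+7=38 → 82/120 = 0.6833
Macro-precision = mean = (0.8382 + 0.7716 + 0.6197 + 0.6833) / 4 = 0.728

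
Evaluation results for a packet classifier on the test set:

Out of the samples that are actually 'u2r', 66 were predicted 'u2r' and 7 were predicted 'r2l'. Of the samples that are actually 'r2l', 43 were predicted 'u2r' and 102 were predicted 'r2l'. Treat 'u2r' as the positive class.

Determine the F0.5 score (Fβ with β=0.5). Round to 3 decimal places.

Fβ = (1+β²)·TP / ((1+β²)·TP + β²·FN + FP), with β²=1/4
= 1.25·66 / (1.25·66 + 0.25·7 + 43) = 0.648

0.648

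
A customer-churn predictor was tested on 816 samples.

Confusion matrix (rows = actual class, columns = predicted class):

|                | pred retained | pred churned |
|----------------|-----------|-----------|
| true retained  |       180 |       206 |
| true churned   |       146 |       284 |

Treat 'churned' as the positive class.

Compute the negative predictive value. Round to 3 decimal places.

NPV = TN/(TN+FN) = 180/(180+146) = 0.552

0.552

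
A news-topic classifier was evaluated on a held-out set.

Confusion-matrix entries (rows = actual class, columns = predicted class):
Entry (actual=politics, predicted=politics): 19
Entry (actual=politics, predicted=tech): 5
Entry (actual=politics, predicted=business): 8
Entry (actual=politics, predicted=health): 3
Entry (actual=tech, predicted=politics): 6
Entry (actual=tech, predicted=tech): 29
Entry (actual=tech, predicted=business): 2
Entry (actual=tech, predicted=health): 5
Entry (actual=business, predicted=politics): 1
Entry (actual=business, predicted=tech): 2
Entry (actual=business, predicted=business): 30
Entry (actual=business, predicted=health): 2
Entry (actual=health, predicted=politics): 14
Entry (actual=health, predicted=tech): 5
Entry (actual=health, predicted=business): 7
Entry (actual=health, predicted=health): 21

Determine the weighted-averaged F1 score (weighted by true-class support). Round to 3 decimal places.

Per-class F1 score (2·TP/(2·TP+FP+FN)):
  politics: TP=19, FP=6+1+14=21, FN=5+8+3=16 → 38/75 = 0.5067
  tech: TP=29, FP=5+2+5=12, FN=6+2+5=13 → 58/83 = 0.6988
  business: TP=30, FP=8+2+7=17, FN=1+2+2=5 → 60/82 = 0.7317
  health: TP=21, FP=3+5+2=10, FN=14+5+7=26 → 42/78 = 0.5385
Weighted-F1 score = Σ (supportᵢ/N)·F1 scoreᵢ with N=159: (35/159)·0.5067 + (42/159)·0.6988 + (35/159)·0.7317 + (47/159)·0.5385 = 0.616

0.616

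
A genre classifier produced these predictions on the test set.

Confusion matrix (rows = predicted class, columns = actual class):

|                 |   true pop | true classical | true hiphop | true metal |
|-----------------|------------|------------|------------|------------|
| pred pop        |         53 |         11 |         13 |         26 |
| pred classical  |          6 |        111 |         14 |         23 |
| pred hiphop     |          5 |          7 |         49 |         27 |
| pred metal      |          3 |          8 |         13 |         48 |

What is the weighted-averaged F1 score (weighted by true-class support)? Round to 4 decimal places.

0.6146

Per-class F1 score (2·TP/(2·TP+FP+FN)):
  pop: TP=53, FP=11+13+26=50, FN=6+5+3=14 → 106/170 = 0.62353
  classical: TP=111, FP=6+14+23=43, FN=11+7+8=26 → 222/291 = 0.76289
  hiphop: TP=49, FP=5+7+27=39, FN=13+14+13=40 → 98/177 = 0.55367
  metal: TP=48, FP=3+8+13=24, FN=26+23+27=76 → 96/196 = 0.48980
Weighted-F1 score = Σ (supportᵢ/N)·F1 scoreᵢ with N=417: (67/417)·0.62353 + (137/417)·0.76289 + (89/417)·0.55367 + (124/417)·0.48980 = 0.6146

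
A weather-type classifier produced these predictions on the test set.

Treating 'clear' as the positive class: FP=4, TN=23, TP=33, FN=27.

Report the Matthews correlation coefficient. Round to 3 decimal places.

0.376

MCC = (TP·TN − FP·FN) / √((TP+FP)(TP+FN)(TN+FP)(TN+FN))
Numerator = 33·23 − 4·27 = 651
Denominator = √(37·60·27·50) = √2997000 = 1731.1846
MCC = 651 / 1731.1846 = 0.376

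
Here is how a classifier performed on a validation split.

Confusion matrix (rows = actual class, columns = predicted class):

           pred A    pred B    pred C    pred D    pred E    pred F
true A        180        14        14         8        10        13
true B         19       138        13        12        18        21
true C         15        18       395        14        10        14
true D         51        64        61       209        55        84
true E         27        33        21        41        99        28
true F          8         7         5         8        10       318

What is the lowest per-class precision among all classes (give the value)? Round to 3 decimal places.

0.490

Per-class precision (TP/(TP+FP)):
  A: TP=180, FP=19+15+51+27+8=120 → 180/300 = 0.6000
  B: TP=138, FP=14+18+64+33+7=136 → 138/274 = 0.5036
  C: TP=395, FP=14+13+61+21+5=114 → 395/509 = 0.7760
  D: TP=209, FP=8+12+14+41+8=83 → 209/292 = 0.7158
  E: TP=99, FP=10+18+10+55+10=103 → 99/202 = 0.4901
  F: TP=318, FP=13+21+14+84+28=160 → 318/478 = 0.6653
Lowest is class 'E' with precision = 0.490.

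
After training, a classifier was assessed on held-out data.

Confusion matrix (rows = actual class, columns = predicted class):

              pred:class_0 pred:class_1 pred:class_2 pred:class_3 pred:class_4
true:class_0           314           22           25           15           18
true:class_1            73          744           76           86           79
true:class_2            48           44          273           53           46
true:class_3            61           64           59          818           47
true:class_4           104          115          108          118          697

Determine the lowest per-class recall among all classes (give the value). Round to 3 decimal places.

Per-class recall (TP/(TP+FN)):
  class_0: TP=314, FN=22+25+15+18=80 → 314/394 = 0.7970
  class_1: TP=744, FN=73+76+86+79=314 → 744/1058 = 0.7032
  class_2: TP=273, FN=48+44+53+46=191 → 273/464 = 0.5884
  class_3: TP=818, FN=61+64+59+47=231 → 818/1049 = 0.7798
  class_4: TP=697, FN=104+115+108+118=445 → 697/1142 = 0.6103
Lowest is class 'class_2' with recall = 0.588.

0.588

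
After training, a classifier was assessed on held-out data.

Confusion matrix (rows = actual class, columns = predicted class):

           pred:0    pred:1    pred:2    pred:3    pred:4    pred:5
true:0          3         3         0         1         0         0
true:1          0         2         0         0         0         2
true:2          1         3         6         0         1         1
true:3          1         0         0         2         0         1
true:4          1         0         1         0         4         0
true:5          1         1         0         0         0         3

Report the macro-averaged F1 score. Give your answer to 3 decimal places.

Per-class F1 score (2·TP/(2·TP+FP+FN)):
  0: TP=3, FP=0+1+1+1+1=4, FN=3+0+1+0+0=4 → 6/14 = 0.4286
  1: TP=2, FP=3+3+0+0+1=7, FN=0+0+0+0+2=2 → 4/13 = 0.3077
  2: TP=6, FP=0+0+0+1+0=1, FN=1+3+0+1+1=6 → 12/19 = 0.6316
  3: TP=2, FP=1+0+0+0+0=1, FN=1+0+0+0+1=2 → 4/7 = 0.5714
  4: TP=4, FP=0+0+1+0+0=1, FN=1+0+1+0+0=2 → 8/11 = 0.7273
  5: TP=3, FP=0+2+1+1+0=4, FN=1+1+0+0+0=2 → 6/12 = 0.5000
Macro-F1 score = mean = (0.4286 + 0.3077 + 0.6316 + 0.5714 + 0.7273 + 0.5000) / 6 = 0.528

0.528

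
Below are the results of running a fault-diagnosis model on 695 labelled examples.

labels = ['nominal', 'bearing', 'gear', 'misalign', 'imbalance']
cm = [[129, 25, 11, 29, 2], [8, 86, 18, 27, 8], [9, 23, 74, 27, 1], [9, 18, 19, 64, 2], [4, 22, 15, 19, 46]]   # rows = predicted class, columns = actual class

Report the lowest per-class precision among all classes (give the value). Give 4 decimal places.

Per-class precision (TP/(TP+FP)):
  nominal: TP=129, FP=25+11+29+2=67 → 129/196 = 0.65816
  bearing: TP=86, FP=8+18+27+8=61 → 86/147 = 0.58503
  gear: TP=74, FP=9+23+27+1=60 → 74/134 = 0.55224
  misalign: TP=64, FP=9+18+19+2=48 → 64/112 = 0.57143
  imbalance: TP=46, FP=4+22+15+19=60 → 46/106 = 0.43396
Lowest is class 'imbalance' with precision = 0.4340.

0.4340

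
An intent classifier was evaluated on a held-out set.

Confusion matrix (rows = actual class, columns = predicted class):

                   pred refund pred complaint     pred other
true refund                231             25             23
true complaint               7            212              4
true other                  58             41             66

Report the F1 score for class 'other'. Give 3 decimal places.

0.512

Take TP from the diagonal, FP from the rest of the 'other' prediction marginal, FN from the rest of the 'other' actual marginal.
F1 score = 2·TP/(2·TP+FP+FN).
other: TP=66, FP=23+4=27, FN=58+41=99 → 132/258 = 0.5116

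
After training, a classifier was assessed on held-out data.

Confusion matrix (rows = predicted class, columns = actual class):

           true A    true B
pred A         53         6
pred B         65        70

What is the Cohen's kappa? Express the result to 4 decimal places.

Observed agreement pₒ = trace/N = 123/194 = 0.63402
Expected agreement pₑ = Σ (rowᵢ·colᵢ)/N² = (118·59 + 76·135)/194² = 0.45759
κ = (pₒ − pₑ)/(1 − pₑ) = (0.63402 − 0.45759)/(1 − 0.45759) = 0.3253

0.3253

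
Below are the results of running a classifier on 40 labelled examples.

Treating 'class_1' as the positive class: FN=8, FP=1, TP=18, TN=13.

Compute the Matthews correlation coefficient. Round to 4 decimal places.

MCC = (TP·TN − FP·FN) / √((TP+FP)(TP+FN)(TN+FP)(TN+FN))
Numerator = 18·13 − 1·8 = 226
Denominator = √(19·26·14·21) = √145236 = 381.0984
MCC = 226 / 381.0984 = 0.5930

0.5930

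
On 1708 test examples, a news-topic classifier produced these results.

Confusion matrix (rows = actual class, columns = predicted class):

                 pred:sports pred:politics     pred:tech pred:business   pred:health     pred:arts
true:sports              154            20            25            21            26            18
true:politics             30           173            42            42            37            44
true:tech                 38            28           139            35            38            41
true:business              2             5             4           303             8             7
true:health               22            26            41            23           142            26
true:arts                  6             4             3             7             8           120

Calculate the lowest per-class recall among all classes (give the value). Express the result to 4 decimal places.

0.4357

Per-class recall (TP/(TP+FN)):
  sports: TP=154, FN=20+25+21+26+18=110 → 154/264 = 0.58333
  politics: TP=173, FN=30+42+42+37+44=195 → 173/368 = 0.47011
  tech: TP=139, FN=38+28+35+38+41=180 → 139/319 = 0.43574
  business: TP=303, FN=2+5+4+8+7=26 → 303/329 = 0.92097
  health: TP=142, FN=22+26+41+23+26=138 → 142/280 = 0.50714
  arts: TP=120, FN=6+4+3+7+8=28 → 120/148 = 0.81081
Lowest is class 'tech' with recall = 0.4357.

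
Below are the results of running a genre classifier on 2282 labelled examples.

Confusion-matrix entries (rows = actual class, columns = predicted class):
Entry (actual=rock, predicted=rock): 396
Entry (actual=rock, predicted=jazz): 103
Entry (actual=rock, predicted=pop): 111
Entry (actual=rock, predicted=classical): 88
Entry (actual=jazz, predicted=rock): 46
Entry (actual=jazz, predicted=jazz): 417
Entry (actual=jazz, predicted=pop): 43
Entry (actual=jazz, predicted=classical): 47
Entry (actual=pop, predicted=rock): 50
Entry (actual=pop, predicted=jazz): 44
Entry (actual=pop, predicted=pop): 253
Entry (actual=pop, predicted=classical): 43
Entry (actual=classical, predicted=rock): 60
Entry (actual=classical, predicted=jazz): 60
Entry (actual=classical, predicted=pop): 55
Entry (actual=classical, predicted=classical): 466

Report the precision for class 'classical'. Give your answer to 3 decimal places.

One-vs-rest for 'classical': TP = diagonal; FP = other classes predicted 'classical'; FN = 'classical' predicted as other.
precision = TP/(TP+FP).
classical: TP=466, FP=88+47+43=178 → 466/644 = 0.7236

0.724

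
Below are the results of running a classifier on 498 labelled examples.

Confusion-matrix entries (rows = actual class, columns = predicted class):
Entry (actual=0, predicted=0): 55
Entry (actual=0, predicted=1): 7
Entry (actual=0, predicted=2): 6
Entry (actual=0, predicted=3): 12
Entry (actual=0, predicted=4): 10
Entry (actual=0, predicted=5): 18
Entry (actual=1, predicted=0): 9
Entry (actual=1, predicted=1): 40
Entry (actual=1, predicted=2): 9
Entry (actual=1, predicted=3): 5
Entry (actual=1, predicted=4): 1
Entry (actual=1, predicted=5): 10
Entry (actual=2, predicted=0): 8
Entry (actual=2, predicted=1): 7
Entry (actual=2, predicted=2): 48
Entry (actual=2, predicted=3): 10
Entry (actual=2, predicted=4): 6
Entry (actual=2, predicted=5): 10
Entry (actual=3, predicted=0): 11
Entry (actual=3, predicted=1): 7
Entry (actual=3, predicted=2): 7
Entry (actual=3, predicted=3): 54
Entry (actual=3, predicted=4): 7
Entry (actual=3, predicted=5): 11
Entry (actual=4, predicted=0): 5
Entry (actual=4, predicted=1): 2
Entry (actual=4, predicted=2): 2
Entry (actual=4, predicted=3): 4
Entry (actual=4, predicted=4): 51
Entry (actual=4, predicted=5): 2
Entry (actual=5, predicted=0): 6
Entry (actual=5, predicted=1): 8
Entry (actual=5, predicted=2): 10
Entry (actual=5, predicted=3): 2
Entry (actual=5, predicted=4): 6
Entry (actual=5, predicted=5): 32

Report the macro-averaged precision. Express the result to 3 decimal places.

0.562

Per-class precision (TP/(TP+FP)):
  0: TP=55, FP=9+8+11+5+6=39 → 55/94 = 0.5851
  1: TP=40, FP=7+7+7+2+8=31 → 40/71 = 0.5634
  2: TP=48, FP=6+9+7+2+10=34 → 48/82 = 0.5854
  3: TP=54, FP=12+5+10+4+2=33 → 54/87 = 0.6207
  4: TP=51, FP=10+1+6+7+6=30 → 51/81 = 0.6296
  5: TP=32, FP=18+10+10+11+2=51 → 32/83 = 0.3855
Macro-precision = mean = (0.5851 + 0.5634 + 0.5854 + 0.6207 + 0.6296 + 0.3855) / 6 = 0.562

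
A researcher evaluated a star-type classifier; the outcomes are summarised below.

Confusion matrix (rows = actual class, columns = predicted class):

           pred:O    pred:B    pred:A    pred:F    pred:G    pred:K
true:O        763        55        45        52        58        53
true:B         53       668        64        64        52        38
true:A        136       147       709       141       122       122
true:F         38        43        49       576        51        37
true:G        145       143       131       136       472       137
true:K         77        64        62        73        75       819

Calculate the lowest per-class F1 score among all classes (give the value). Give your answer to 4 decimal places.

Per-class F1 score (2·TP/(2·TP+FP+FN)):
  O: TP=763, FP=53+136+38+145+77=449, FN=55+45+52+58+53=263 → 1526/2238 = 0.68186
  B: TP=668, FP=55+147+43+143+64=452, FN=53+64+64+52+38=271 → 1336/2059 = 0.64886
  A: TP=709, FP=45+64+49+131+62=351, FN=136+147+141+122+122=668 → 1418/2437 = 0.58186
  F: TP=576, FP=52+64+141+136+73=466, FN=38+43+49+51+37=218 → 1152/1836 = 0.62745
  G: TP=472, FP=58+52+122+51+75=358, FN=145+143+131+136+137=692 → 944/1994 = 0.47342
  K: TP=819, FP=53+38+122+37+137=387, FN=77+64+62+73+75=351 → 1638/2376 = 0.68939
Lowest is class 'G' with F1 score = 0.4734.

0.4734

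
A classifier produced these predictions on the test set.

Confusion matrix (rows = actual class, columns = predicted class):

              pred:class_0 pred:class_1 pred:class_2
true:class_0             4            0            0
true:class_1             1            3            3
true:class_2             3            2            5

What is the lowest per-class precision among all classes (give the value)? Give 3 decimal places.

Per-class precision (TP/(TP+FP)):
  class_0: TP=4, FP=1+3=4 → 4/8 = 0.5000
  class_1: TP=3, FP=0+2=2 → 3/5 = 0.6000
  class_2: TP=5, FP=0+3=3 → 5/8 = 0.6250
Lowest is class 'class_0' with precision = 0.500.

0.500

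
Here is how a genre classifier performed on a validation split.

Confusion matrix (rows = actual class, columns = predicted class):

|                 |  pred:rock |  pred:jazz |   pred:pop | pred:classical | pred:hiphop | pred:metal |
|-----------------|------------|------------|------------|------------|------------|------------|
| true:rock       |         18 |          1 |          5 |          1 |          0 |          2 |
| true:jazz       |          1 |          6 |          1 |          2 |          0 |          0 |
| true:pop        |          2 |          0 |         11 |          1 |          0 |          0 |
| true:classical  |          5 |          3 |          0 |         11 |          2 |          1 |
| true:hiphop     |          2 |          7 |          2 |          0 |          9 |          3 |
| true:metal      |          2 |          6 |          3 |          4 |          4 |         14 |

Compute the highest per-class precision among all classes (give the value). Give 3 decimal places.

Per-class precision (TP/(TP+FP)):
  rock: TP=18, FP=1+2+5+2+2=12 → 18/30 = 0.6000
  jazz: TP=6, FP=1+0+3+7+6=17 → 6/23 = 0.2609
  pop: TP=11, FP=5+1+0+2+3=11 → 11/22 = 0.5000
  classical: TP=11, FP=1+2+1+0+4=8 → 11/19 = 0.5789
  hiphop: TP=9, FP=0+0+0+2+4=6 → 9/15 = 0.6000
  metal: TP=14, FP=2+0+0+1+3=6 → 14/20 = 0.7000
Highest is class 'metal' with precision = 0.700.

0.700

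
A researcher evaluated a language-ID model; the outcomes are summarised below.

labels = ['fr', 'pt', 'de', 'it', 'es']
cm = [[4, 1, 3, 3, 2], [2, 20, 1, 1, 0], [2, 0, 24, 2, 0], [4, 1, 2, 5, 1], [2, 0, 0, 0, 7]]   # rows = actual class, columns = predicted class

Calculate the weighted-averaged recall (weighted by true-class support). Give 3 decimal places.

Per-class recall (TP/(TP+FN)):
  fr: TP=4, FN=1+3+3+2=9 → 4/13 = 0.3077
  pt: TP=20, FN=2+1+1+0=4 → 20/24 = 0.8333
  de: TP=24, FN=2+0+2+0=4 → 24/28 = 0.8571
  it: TP=5, FN=4+1+2+1=8 → 5/13 = 0.3846
  es: TP=7, FN=2+0+0+0=2 → 7/9 = 0.7778
Weighted-recall = Σ (supportᵢ/N)·recallᵢ with N=87: (13/87)·0.3077 + (24/87)·0.8333 + (28/87)·0.8571 + (13/87)·0.3846 + (9/87)·0.7778 = 0.690

0.690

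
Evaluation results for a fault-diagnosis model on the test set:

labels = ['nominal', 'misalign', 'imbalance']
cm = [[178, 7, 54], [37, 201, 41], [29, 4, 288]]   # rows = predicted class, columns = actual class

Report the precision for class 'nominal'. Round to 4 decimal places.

0.7448

precision = TP/(TP+FP).
nominal: TP=178, FP=7+54=61 → 178/239 = 0.74477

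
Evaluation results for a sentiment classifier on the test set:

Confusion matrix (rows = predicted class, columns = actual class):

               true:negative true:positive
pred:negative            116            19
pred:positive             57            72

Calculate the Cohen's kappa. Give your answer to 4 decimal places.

0.4201

Observed agreement pₒ = trace/N = 188/264 = 0.71212
Expected agreement pₑ = Σ (rowᵢ·colᵢ)/N² = (173·135 + 91·129)/264² = 0.50353
κ = (pₒ − pₑ)/(1 − pₑ) = (0.71212 − 0.50353)/(1 − 0.50353) = 0.4201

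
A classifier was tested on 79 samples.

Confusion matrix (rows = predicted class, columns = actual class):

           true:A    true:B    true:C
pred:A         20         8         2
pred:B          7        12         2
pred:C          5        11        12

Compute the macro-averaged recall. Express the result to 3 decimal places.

Per-class recall (TP/(TP+FN)):
  A: TP=20, FN=7+5=12 → 20/32 = 0.6250
  B: TP=12, FN=8+11=19 → 12/31 = 0.3871
  C: TP=12, FN=2+2=4 → 12/16 = 0.7500
Macro-recall = mean = (0.6250 + 0.3871 + 0.7500) / 3 = 0.587

0.587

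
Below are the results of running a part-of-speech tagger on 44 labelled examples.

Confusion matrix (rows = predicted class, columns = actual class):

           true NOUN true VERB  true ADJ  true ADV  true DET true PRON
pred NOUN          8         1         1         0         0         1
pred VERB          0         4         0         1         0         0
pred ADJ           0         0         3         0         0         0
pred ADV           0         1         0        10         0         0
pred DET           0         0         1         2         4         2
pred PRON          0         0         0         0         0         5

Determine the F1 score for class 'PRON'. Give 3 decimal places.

0.769

Treat 'PRON' as positive and all other classes as negative.
F1 score = 2·TP/(2·TP+FP+FN).
PRON: TP=5, FP=0+0+0+0+0=0, FN=1+0+0+0+2=3 → 10/13 = 0.7692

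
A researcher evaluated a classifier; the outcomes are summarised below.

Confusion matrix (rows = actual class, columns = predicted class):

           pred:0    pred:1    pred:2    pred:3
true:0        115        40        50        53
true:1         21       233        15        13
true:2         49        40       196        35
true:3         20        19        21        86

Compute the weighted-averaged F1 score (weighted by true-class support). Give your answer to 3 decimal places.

0.622

Per-class F1 score (2·TP/(2·TP+FP+FN)):
  0: TP=115, FP=21+49+20=90, FN=40+50+53=143 → 230/463 = 0.4968
  1: TP=233, FP=40+40+19=99, FN=21+15+13=49 → 466/614 = 0.7590
  2: TP=196, FP=50+15+21=86, FN=49+40+35=124 → 392/602 = 0.6512
  3: TP=86, FP=53+13+35=101, FN=20+19+21=60 → 172/333 = 0.5165
Weighted-F1 score = Σ (supportᵢ/N)·F1 scoreᵢ with N=1006: (258/1006)·0.4968 + (282/1006)·0.7590 + (320/1006)·0.6512 + (146/1006)·0.5165 = 0.622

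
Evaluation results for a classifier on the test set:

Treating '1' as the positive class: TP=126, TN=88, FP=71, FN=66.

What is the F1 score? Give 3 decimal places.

0.648

Precision = TP/(TP+FP) = 126/197 = 0.6396
Recall = TP/(TP+FN) = 126/192 = 0.6563
F1 = 2·TP/(2·TP+FP+FN) = 252/389 = 0.648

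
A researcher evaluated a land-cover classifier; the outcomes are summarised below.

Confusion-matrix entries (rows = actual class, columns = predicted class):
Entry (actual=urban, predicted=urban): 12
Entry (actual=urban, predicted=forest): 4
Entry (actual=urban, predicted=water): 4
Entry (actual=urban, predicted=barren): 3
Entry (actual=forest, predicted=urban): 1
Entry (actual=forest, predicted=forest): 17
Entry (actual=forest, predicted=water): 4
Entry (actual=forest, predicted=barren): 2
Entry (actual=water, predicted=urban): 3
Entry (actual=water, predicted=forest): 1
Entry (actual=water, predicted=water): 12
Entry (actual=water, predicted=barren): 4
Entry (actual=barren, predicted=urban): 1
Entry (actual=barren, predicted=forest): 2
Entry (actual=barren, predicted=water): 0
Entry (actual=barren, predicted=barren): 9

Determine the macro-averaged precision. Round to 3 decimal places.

0.629

Per-class precision (TP/(TP+FP)):
  urban: TP=12, FP=1+3+1=5 → 12/17 = 0.7059
  forest: TP=17, FP=4+1+2=7 → 17/24 = 0.7083
  water: TP=12, FP=4+4+0=8 → 12/20 = 0.6000
  barren: TP=9, FP=3+2+4=9 → 9/18 = 0.5000
Macro-precision = mean = (0.7059 + 0.7083 + 0.6000 + 0.5000) / 4 = 0.629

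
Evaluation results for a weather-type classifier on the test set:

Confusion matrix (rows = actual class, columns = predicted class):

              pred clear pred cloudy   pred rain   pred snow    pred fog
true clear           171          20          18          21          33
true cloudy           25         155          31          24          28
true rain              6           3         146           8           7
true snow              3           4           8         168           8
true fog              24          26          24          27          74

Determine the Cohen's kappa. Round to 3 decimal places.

0.590

Observed agreement pₒ = trace/N = 714/1062 = 0.6723
Expected agreement pₑ = Σ (rowᵢ·colᵢ)/N² = (263·229 + 263·208 + 170·227 + 191·248 + 175·150)/1062² = 0.2014
κ = (pₒ − pₑ)/(1 − pₑ) = (0.6723 − 0.2014)/(1 − 0.2014) = 0.590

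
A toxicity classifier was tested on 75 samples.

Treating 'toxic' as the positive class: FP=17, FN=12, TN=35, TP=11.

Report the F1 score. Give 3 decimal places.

0.431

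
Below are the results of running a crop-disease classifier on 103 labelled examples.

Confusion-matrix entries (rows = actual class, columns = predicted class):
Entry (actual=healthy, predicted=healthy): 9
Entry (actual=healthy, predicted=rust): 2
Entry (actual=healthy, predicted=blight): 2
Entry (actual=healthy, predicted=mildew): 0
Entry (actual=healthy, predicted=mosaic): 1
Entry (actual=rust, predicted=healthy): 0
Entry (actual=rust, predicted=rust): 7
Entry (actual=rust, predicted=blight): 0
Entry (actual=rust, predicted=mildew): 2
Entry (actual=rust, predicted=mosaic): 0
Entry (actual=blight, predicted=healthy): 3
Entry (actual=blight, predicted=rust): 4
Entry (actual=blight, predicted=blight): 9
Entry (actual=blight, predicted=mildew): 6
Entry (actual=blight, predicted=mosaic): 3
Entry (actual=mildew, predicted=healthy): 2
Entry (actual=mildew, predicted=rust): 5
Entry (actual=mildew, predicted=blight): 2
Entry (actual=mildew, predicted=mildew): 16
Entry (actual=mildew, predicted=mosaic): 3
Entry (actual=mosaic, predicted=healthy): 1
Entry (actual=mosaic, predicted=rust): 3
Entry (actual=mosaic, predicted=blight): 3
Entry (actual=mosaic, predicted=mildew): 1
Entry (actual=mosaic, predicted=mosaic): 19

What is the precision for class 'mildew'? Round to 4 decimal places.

One-vs-rest for 'mildew': TP = diagonal; FP = other classes predicted 'mildew'; FN = 'mildew' predicted as other.
precision = TP/(TP+FP).
mildew: TP=16, FP=0+2+6+1=9 → 16/25 = 0.64000

0.6400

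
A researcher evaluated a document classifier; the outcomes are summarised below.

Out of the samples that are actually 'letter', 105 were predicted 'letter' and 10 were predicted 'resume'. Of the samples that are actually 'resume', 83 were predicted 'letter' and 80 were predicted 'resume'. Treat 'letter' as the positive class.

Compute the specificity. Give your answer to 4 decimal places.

Specificity = TN/(TN+FP) = 80/(80+83) = 0.4908

0.4908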